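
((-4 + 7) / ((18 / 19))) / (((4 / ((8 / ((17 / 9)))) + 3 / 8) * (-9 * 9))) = -4 / 135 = -0.03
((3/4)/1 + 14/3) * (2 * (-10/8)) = -325/24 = -13.54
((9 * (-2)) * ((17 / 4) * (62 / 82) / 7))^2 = 22496049 / 329476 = 68.28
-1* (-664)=664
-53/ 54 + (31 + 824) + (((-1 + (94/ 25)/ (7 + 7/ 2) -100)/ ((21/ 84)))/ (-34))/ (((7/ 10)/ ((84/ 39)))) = 371932051/ 417690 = 890.45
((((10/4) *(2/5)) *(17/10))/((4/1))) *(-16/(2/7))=-119/5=-23.80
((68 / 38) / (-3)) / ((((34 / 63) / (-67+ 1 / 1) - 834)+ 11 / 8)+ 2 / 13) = 2450448 / 3419911669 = 0.00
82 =82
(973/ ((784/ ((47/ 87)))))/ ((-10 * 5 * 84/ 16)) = -6533/ 2557800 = -0.00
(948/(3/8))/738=1264/369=3.43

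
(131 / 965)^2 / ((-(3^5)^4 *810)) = -17161 / 2630054451095192250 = -0.00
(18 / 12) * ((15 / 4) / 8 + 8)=12.70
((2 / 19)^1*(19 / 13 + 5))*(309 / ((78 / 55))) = 475860 / 3211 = 148.20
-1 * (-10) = 10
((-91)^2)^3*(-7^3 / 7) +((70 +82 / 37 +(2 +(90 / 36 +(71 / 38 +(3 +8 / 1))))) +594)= -19561392124575767 / 703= -27825593349325.42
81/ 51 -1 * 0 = 27/ 17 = 1.59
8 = 8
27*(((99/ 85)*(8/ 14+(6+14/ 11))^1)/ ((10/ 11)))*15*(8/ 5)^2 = 154991232/ 14875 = 10419.58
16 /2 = 8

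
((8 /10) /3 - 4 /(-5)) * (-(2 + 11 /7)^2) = -2000 /147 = -13.61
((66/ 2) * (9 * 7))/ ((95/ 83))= 172557/ 95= 1816.39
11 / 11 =1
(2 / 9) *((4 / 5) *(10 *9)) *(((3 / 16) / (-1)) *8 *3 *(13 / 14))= -468 / 7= -66.86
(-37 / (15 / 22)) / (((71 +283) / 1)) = -407 / 2655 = -0.15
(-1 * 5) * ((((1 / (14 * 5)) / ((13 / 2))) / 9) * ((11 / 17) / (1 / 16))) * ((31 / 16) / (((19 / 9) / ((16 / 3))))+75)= -89056 / 88179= -1.01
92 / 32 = 23 / 8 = 2.88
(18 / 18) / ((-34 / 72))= -2.12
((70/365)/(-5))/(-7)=2/365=0.01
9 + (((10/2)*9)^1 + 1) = 55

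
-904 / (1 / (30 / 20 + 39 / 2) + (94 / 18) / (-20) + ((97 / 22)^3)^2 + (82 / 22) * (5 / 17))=-0.12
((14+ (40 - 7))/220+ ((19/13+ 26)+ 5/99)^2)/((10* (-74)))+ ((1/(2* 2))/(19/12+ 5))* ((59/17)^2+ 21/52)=-308052436713383/559685097457200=-0.55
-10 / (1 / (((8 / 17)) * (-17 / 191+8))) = -120880 / 3247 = -37.23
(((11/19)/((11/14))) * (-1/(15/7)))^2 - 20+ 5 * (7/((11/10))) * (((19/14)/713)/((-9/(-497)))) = -3511684151/212349225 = -16.54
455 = 455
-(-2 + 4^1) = -2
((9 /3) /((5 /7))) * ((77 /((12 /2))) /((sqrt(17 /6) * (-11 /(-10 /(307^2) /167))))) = 49 * sqrt(102) /267572911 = 0.00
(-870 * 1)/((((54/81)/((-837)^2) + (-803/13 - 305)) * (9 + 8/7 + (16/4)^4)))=0.01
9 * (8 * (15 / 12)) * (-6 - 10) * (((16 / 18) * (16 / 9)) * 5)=-102400 / 9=-11377.78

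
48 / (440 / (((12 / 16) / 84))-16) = 3 / 3079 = 0.00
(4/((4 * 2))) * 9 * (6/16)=27/16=1.69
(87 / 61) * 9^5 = 5137263 / 61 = 84217.43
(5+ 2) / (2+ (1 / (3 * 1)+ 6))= 0.84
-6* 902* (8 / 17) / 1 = -43296 / 17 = -2546.82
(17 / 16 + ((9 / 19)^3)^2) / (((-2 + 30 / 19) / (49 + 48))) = -78403454201 / 316940672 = -247.38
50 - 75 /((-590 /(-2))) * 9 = 2815 /59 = 47.71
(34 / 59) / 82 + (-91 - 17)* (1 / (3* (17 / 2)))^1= -173879 / 41123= -4.23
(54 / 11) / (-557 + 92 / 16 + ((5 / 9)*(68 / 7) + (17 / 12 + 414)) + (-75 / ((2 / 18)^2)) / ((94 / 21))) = -159894 / 48453185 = -0.00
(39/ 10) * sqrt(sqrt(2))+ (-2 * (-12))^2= 39 * 2^(1/ 4)/ 10+ 576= 580.64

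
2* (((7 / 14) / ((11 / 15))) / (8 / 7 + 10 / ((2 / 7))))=105 / 2783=0.04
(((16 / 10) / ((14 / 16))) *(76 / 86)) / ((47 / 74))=2.54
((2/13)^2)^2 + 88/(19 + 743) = 1262780/10881741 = 0.12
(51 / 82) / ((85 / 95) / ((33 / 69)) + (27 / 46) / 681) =55650639 / 167472823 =0.33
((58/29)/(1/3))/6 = 1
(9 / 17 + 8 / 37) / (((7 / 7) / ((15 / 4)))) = 7035 / 2516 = 2.80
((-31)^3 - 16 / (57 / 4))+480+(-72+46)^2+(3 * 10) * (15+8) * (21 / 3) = -1356949 / 57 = -23806.12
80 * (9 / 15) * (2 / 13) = 7.38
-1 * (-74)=74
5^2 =25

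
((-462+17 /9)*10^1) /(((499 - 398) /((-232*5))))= 475600 /9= 52844.44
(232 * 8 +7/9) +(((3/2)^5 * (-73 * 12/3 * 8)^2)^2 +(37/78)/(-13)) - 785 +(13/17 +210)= 88799817947698580539/51714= 1717133038397698.51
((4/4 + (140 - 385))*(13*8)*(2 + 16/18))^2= 435304370176/81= 5374128026.86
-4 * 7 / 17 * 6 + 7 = -49 / 17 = -2.88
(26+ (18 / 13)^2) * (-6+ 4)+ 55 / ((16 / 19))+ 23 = 32.48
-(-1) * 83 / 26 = 83 / 26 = 3.19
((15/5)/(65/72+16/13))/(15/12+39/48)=14976/21967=0.68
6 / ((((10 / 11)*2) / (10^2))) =330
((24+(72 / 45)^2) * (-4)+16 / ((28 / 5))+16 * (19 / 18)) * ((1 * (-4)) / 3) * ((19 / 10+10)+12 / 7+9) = 431297848 / 165375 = 2608.00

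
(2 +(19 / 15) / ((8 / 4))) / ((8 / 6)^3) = 711 / 640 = 1.11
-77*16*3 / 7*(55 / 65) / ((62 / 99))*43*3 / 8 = -4635873 / 403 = -11503.41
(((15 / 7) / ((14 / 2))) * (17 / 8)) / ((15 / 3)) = 51 / 392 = 0.13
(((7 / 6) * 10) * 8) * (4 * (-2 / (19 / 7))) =-15680 / 57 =-275.09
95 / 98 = 0.97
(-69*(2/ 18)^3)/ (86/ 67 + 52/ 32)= -0.03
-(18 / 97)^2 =-324 / 9409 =-0.03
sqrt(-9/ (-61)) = 3*sqrt(61)/ 61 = 0.38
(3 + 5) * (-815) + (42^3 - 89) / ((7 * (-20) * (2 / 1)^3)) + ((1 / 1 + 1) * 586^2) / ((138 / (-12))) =-1708071257 / 25760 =-66307.11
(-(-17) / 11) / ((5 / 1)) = 17 / 55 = 0.31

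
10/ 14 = 5/ 7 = 0.71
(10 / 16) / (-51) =-5 / 408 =-0.01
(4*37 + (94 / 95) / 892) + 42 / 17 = 108383259 / 720290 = 150.47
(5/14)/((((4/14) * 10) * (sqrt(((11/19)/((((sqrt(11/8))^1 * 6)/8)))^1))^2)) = 57 * sqrt(22)/1408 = 0.19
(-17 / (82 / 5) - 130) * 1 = -10745 / 82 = -131.04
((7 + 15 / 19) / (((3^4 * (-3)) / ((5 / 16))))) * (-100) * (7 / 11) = 32375 / 50787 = 0.64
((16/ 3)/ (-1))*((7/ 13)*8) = -896/ 39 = -22.97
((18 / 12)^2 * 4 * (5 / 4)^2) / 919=0.02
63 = 63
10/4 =5/2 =2.50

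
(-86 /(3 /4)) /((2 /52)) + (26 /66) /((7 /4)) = -688636 /231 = -2981.11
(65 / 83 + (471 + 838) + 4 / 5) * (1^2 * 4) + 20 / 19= 5243.39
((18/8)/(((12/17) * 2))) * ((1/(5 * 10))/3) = 17/1600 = 0.01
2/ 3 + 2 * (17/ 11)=124/ 33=3.76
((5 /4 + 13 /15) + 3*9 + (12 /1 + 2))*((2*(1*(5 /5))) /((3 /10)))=2587 /9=287.44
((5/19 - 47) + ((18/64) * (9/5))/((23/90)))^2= 97927062489/48888064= 2003.09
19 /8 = 2.38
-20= -20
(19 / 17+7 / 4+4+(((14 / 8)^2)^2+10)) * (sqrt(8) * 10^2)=7423.65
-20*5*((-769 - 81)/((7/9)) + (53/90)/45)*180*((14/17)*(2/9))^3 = 3886398261760/32234193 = 120567.57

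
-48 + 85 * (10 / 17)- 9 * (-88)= 794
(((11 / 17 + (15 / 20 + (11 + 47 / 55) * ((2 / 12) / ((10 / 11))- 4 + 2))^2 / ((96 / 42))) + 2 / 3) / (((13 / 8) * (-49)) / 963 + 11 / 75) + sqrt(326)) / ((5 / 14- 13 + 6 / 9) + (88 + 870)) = 42 * sqrt(326) / 39733 + 1266827857065057 / 402867365705200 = 3.16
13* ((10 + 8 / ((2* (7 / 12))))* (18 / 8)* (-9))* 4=-124254 / 7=-17750.57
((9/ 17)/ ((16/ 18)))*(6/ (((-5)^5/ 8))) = -486/ 53125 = -0.01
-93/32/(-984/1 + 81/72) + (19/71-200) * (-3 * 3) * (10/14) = 6690327587/5210548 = 1284.00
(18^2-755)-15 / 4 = -434.75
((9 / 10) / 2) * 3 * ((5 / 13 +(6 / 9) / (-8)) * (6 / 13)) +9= 62109 / 6760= 9.19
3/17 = 0.18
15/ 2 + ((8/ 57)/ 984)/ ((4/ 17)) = 210347/ 28044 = 7.50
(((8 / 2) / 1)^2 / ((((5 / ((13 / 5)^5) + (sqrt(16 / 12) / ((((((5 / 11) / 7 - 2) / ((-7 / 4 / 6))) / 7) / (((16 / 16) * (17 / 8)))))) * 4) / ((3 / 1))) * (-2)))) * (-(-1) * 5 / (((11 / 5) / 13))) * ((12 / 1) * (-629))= -13103265978580658400000000 / 6238648101314158221659 + 169239046096336467211833600 * sqrt(3) / 567149827392196201969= 514748.32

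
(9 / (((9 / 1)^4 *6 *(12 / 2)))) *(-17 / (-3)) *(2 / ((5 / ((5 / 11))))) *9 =17 / 48114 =0.00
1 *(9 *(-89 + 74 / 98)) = -794.20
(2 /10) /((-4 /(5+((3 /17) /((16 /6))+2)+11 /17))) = -1049 /2720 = -0.39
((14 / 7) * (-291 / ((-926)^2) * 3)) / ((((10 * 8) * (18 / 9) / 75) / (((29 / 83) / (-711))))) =0.00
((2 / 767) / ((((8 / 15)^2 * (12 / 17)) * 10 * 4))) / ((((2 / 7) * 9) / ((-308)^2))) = 11.98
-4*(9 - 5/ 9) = -304/ 9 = -33.78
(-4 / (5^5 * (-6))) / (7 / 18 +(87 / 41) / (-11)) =5412 / 4971875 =0.00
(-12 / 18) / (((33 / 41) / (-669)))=18286 / 33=554.12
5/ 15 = 1/ 3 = 0.33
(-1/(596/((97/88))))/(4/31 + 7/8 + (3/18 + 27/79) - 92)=712659/34868053220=0.00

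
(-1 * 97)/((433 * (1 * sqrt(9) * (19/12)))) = -388/8227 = -0.05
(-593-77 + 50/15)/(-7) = 2000/21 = 95.24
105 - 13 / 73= 7652 / 73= 104.82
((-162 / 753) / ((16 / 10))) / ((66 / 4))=-0.01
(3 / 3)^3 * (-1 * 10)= -10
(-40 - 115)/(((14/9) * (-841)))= 1395/11774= 0.12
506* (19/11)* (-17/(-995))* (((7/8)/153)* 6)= 3059/5970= 0.51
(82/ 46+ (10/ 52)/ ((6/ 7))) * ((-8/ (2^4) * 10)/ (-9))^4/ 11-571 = -147855691283/ 258949548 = -570.98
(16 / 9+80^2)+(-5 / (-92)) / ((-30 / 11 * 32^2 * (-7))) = 6401.78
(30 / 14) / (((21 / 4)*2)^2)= 20 / 1029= 0.02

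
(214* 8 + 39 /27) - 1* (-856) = 23125 /9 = 2569.44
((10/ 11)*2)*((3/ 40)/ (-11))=-3/ 242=-0.01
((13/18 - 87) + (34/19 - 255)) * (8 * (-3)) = 464420/57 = 8147.72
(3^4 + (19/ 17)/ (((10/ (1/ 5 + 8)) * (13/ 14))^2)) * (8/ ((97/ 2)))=13.50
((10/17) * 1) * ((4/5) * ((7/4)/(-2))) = -7/17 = -0.41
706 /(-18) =-353 /9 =-39.22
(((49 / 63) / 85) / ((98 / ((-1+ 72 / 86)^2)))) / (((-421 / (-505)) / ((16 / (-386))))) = -2828 / 22986229941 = -0.00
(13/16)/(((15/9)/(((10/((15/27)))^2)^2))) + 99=256374/5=51274.80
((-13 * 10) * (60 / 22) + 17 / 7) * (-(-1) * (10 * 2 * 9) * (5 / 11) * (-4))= 97606800 / 847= 115238.25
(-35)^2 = 1225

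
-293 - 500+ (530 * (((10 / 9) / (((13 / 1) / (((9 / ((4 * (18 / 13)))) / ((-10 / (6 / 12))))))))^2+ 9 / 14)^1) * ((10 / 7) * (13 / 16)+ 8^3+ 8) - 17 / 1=718439431615 / 4064256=176770.22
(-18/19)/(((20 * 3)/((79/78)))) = -79/4940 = -0.02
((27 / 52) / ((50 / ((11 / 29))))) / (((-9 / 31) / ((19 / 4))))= -19437 / 301600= -0.06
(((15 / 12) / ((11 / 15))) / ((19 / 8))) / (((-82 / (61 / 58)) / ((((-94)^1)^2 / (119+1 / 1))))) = -673745 / 994004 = -0.68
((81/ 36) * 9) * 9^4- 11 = 531397/ 4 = 132849.25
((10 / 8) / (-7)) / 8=-0.02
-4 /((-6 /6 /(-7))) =-28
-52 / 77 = -0.68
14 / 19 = 0.74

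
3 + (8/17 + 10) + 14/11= 2757/187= 14.74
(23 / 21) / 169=23 / 3549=0.01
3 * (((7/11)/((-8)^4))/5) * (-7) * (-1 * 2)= 0.00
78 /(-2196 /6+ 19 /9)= -702 /3275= -0.21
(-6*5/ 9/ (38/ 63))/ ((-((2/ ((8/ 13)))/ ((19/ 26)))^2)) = 7980/ 28561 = 0.28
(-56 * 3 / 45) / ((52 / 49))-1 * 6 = -1856 / 195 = -9.52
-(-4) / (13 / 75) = 23.08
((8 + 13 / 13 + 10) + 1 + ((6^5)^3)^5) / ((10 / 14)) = 160857686692659385509262775337714067335133797712347248197772 / 5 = 32171537338531877101852560000000000000000000000000000000000.00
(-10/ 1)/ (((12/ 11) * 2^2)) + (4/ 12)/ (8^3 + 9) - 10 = -51229/ 4168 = -12.29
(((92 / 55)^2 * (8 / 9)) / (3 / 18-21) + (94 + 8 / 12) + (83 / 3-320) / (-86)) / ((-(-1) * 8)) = 9555294161 / 780450000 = 12.24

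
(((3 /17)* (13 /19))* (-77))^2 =9018009 /104329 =86.44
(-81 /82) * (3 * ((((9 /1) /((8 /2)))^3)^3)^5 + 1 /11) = -23329846617498455414680848644757094446759855321 /1116621915435413007959010050048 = -20893237267693486.14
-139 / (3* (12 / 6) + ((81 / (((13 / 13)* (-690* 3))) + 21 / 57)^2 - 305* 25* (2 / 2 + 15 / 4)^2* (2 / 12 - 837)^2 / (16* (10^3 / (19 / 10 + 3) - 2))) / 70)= 4239172712388096000 / 16233851120562236777657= 0.00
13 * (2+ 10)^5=3234816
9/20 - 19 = -371/20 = -18.55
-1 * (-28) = 28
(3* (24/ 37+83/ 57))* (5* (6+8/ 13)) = 1908770/ 9139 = 208.86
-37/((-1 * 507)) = 37/507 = 0.07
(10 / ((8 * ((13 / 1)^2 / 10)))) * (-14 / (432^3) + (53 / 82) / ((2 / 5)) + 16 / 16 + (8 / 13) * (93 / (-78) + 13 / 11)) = 200430999384875 / 1038487304245248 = 0.19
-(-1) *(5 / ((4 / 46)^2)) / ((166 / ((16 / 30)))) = 529 / 249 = 2.12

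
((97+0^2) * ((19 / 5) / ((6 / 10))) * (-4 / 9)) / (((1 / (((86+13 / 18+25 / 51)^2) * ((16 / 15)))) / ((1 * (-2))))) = 42002469467744 / 9480645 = 4430338.81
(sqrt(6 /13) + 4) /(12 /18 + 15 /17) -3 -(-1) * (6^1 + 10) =51 * sqrt(78) /1027 + 1231 /79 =16.02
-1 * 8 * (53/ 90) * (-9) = 212/ 5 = 42.40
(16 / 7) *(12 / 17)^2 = 2304 / 2023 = 1.14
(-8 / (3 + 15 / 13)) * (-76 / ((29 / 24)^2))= 252928 / 2523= 100.25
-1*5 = -5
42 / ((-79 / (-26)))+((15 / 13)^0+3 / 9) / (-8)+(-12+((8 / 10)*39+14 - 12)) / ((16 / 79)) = 1121779 / 9480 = 118.33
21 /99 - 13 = -422 /33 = -12.79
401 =401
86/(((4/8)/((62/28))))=2666/7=380.86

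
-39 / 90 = -13 / 30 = -0.43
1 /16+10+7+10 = 433 /16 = 27.06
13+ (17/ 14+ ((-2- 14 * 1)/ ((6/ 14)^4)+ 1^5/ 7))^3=-105766402.44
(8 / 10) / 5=4 / 25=0.16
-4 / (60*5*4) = -1 / 300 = -0.00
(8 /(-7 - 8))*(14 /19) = -112 /285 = -0.39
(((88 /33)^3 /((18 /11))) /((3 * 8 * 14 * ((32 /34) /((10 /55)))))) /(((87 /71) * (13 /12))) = 9656 /1923831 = 0.01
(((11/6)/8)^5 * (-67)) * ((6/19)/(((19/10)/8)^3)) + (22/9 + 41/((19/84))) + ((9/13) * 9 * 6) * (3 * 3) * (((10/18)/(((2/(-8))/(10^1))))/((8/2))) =-29624061795049/17565185664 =-1686.52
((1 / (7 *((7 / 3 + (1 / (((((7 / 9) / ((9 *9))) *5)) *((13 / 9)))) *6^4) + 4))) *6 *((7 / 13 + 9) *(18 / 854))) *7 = 100440 / 1556586593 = 0.00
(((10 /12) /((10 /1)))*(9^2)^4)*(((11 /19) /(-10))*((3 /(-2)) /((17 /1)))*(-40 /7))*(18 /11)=-387420489 /2261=-171349.18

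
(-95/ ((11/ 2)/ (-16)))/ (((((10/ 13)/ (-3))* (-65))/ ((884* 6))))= 4837248/ 55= 87949.96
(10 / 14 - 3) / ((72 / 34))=-68 / 63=-1.08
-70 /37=-1.89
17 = 17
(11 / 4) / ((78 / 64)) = 88 / 39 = 2.26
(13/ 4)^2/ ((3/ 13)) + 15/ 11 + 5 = 27527/ 528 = 52.13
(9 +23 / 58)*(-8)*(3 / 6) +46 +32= 1172 / 29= 40.41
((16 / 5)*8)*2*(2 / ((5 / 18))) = 9216 / 25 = 368.64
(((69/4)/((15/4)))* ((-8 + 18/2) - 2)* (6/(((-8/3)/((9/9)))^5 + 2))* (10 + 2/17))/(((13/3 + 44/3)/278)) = 801730872/26067715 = 30.76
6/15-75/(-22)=419/110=3.81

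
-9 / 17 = -0.53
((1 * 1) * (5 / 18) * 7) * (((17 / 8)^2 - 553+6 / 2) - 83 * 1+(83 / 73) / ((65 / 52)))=-102621029 / 84096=-1220.28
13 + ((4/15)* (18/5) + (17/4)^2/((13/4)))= 25373/1300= 19.52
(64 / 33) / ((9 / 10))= 640 / 297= 2.15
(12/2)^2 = 36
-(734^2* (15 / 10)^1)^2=-653080561956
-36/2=-18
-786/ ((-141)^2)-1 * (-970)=6427928/ 6627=969.96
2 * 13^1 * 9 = 234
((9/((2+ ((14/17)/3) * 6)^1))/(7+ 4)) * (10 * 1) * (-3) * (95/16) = -218025/5456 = -39.96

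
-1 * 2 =-2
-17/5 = -3.40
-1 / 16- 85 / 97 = -1457 / 1552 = -0.94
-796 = -796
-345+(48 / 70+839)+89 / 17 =297453 / 595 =499.92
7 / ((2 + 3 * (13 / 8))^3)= 3584 / 166375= 0.02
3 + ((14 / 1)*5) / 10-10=0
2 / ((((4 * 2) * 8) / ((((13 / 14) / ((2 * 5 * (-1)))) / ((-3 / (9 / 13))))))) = 3 / 4480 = 0.00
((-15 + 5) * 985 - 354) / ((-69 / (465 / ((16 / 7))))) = 2767835 / 92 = 30085.16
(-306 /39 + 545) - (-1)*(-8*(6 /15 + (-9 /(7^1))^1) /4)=245211 /455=538.93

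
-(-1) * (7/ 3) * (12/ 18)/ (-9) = -14/ 81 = -0.17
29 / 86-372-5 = -32393 / 86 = -376.66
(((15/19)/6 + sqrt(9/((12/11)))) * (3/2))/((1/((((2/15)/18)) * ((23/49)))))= 0.02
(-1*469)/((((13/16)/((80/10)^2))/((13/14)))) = -34304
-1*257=-257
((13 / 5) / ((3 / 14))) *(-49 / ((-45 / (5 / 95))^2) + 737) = 98055298432 / 10965375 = 8942.27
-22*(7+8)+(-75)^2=5295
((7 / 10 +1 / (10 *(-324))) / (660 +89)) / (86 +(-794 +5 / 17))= -38539 / 29196349560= -0.00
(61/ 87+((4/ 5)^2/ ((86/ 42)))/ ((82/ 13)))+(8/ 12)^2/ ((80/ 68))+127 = 1473935569/ 11503575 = 128.13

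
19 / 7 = 2.71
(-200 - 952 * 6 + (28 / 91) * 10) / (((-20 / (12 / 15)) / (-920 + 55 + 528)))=-79652.28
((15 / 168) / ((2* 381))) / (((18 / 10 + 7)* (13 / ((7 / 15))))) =5 / 10460736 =0.00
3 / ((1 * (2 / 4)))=6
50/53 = 0.94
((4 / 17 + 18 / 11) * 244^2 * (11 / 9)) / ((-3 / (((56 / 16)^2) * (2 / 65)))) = -102104240 / 5967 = -17111.49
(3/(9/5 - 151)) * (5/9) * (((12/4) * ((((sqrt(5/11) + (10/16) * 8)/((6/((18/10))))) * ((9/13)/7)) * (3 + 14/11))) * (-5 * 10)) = 158625 * sqrt(55)/8214206 + 793125/746746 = 1.21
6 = 6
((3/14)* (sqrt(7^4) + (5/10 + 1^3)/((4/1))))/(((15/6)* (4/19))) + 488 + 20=118295/224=528.10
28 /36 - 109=-108.22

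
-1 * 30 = -30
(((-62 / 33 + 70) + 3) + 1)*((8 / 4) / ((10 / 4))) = 1904 / 33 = 57.70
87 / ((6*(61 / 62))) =899 / 61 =14.74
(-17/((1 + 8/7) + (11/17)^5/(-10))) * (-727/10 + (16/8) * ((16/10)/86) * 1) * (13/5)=13726045849971/9109601299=1506.77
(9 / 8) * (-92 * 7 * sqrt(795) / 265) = -1449 * sqrt(795) / 530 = -77.09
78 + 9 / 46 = 78.20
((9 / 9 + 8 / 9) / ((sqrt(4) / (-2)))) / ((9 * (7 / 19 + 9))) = -323 / 14418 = -0.02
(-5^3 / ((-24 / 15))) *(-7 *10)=-21875 / 4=-5468.75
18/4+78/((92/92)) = 165/2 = 82.50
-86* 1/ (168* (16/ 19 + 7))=-817/ 12516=-0.07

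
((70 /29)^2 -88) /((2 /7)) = -241878 /841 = -287.61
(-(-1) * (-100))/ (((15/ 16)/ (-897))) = 95680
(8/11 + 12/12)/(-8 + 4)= -19/44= -0.43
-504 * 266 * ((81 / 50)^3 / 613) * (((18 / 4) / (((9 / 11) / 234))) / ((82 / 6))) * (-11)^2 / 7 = -594380255943474 / 392703125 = -1513561.31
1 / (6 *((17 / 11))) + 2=215 / 102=2.11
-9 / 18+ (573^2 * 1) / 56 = 328301 / 56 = 5862.52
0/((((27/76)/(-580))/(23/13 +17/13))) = 0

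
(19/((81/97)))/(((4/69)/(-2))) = -42389/54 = -784.98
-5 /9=-0.56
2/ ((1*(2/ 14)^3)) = 686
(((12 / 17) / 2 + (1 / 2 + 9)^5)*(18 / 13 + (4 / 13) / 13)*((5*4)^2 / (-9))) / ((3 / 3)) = -7366428125 / 1521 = -4843148.01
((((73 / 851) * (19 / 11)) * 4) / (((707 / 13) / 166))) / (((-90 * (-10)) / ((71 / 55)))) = 212513366 / 81900559125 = 0.00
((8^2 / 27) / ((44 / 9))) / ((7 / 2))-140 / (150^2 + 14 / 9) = 3094694 / 23390367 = 0.13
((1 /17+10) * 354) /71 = 60534 /1207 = 50.15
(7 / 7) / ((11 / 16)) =16 / 11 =1.45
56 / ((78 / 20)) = 560 / 39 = 14.36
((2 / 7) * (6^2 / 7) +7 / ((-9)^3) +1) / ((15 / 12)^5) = 89974784 / 111628125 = 0.81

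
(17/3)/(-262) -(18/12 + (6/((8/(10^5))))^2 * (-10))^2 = -4973906249734725000003571/1572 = -3164062499831250000002.27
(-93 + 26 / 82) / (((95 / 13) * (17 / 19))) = -9880 / 697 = -14.18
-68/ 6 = -34/ 3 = -11.33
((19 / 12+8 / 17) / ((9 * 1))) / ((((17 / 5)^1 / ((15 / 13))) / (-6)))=-10475 / 22542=-0.46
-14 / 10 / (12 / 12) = -7 / 5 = -1.40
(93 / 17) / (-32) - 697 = -697.17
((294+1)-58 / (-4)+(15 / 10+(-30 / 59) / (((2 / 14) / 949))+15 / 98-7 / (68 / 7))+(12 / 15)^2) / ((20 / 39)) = -587809135563 / 98294000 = -5980.11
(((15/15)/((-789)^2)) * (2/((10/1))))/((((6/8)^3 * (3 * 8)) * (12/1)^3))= 0.00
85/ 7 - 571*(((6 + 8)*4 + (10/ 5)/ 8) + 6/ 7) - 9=-912941/ 28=-32605.04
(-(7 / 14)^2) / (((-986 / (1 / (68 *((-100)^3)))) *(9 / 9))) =-1 / 268192000000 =-0.00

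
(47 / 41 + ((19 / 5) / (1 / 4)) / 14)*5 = 3203 / 287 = 11.16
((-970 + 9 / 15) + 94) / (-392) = 4377 / 1960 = 2.23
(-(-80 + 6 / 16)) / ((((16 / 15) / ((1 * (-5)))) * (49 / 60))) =-14625 / 32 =-457.03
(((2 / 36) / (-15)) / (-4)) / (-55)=-0.00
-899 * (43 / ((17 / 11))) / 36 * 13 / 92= -5527951 / 56304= -98.18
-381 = -381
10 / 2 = 5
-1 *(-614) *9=5526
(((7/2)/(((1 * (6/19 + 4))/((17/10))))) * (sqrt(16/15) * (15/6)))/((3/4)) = 2261 * sqrt(15)/1845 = 4.75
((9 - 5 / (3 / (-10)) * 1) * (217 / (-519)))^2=279190681 / 2424249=115.17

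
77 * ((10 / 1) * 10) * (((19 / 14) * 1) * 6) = 62700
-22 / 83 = -0.27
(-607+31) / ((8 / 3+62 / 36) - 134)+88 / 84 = 269054 / 48993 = 5.49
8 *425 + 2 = 3402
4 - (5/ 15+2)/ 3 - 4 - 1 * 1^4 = -16/ 9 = -1.78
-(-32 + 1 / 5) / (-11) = -2.89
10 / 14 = 5 / 7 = 0.71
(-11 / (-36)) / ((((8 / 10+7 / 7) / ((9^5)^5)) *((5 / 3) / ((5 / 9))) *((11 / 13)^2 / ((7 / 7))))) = 2496394237035454475353335 / 44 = 56736232659896692621666.70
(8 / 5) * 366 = 585.60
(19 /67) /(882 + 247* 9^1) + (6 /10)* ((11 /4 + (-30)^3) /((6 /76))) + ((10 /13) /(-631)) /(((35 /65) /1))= -377074294553983 /1837781190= -205179.10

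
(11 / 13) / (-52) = -11 / 676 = -0.02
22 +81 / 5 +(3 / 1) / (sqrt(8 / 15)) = 3*sqrt(30) / 4 +191 / 5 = 42.31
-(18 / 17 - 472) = 8006 / 17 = 470.94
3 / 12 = 1 / 4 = 0.25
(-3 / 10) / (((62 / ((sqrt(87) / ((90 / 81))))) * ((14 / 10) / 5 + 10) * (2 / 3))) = -81 * sqrt(87) / 127472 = -0.01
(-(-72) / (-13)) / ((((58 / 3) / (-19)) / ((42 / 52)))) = 21546 / 4901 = 4.40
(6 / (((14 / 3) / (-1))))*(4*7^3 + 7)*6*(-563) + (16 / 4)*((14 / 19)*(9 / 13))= 5989196.04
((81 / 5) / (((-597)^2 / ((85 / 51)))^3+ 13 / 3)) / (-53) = -6075 / 194359993226485899322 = -0.00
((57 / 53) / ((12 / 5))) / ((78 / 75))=2375 / 5512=0.43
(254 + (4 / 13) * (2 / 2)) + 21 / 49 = 23181 / 91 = 254.74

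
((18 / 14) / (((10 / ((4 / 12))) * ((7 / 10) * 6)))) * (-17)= -0.17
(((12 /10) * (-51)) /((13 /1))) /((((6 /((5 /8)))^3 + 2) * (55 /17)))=-13005 /7925203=-0.00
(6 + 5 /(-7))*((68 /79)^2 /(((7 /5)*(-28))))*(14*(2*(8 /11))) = -6843520 /3363899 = -2.03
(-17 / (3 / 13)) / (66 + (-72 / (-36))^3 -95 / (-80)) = -3536 / 3609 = -0.98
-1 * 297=-297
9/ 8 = 1.12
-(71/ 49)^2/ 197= -5041/ 472997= -0.01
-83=-83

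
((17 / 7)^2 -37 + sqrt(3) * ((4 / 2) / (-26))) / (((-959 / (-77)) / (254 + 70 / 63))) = -1832864 / 2877 -25256 * sqrt(3) / 16029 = -639.80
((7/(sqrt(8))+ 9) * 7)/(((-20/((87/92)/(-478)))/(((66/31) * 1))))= 140679 * sqrt(2)/54530240+ 180873/13632560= 0.02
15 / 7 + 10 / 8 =95 / 28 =3.39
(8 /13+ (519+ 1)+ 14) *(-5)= -34750 /13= -2673.08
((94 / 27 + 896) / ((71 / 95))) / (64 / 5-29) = -11535850 / 155277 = -74.29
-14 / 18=-7 / 9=-0.78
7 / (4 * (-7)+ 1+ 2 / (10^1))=-35 / 134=-0.26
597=597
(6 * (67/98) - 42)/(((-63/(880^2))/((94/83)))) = 45059238400/85407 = 527582.50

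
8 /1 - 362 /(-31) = 610 /31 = 19.68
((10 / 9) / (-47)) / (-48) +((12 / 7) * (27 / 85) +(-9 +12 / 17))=-7.75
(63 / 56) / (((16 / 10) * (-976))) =-45 / 62464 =-0.00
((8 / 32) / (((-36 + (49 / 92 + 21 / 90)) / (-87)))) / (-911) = -30015 / 44295553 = -0.00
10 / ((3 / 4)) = 13.33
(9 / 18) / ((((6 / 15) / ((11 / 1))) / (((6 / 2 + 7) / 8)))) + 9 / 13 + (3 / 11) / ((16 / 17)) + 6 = 13825 / 572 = 24.17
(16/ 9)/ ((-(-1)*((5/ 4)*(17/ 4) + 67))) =256/ 10413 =0.02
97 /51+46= 47.90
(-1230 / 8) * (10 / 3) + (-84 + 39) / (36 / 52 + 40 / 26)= -30895 / 58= -532.67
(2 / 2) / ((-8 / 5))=-5 / 8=-0.62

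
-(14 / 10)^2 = -49 / 25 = -1.96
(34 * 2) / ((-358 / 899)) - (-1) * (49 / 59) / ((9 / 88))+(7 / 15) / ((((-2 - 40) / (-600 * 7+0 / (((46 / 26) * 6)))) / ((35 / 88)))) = -301279681 / 2091078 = -144.08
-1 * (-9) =9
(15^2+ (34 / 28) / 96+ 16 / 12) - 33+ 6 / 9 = 260753 / 1344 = 194.01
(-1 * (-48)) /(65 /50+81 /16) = 3840 /509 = 7.54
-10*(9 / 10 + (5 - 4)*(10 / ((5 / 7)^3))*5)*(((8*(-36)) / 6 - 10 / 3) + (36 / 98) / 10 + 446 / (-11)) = 1025451883 / 8085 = 126833.88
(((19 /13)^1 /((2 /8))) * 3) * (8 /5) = 1824 /65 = 28.06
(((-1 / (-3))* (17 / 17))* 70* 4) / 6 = 140 / 9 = 15.56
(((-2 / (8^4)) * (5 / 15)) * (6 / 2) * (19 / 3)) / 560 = -19 / 3440640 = -0.00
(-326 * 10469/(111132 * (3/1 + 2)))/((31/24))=-6825788/1435455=-4.76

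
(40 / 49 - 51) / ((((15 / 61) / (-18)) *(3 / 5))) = 299998 / 49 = 6122.41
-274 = -274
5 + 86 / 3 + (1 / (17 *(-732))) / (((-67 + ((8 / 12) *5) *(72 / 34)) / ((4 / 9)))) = 56502532 / 1678293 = 33.67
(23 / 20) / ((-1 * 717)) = -23 / 14340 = -0.00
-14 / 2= -7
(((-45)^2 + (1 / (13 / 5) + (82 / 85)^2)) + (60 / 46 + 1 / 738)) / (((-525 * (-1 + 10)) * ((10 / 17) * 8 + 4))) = -461800221509 / 9368756865000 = -0.05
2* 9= 18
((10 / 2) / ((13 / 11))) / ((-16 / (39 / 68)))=-165 / 1088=-0.15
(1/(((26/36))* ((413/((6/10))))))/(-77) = -54/2067065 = -0.00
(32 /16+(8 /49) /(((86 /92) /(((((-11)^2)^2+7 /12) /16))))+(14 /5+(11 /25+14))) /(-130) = -113188529 /82173000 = -1.38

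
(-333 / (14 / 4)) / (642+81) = -222 / 1687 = -0.13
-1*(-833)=833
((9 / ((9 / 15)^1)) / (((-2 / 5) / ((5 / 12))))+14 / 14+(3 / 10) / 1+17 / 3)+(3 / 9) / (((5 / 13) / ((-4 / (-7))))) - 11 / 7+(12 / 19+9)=-1643 / 15960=-0.10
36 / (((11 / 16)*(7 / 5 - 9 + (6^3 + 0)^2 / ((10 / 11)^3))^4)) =8789062500 / 2494838102381144870211238091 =0.00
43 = 43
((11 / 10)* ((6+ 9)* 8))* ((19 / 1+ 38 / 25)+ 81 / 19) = 1553904 / 475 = 3271.38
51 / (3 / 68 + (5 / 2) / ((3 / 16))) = 10404 / 2729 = 3.81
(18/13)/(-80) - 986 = -512729/520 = -986.02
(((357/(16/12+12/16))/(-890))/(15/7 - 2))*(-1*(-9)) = -134946/11125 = -12.13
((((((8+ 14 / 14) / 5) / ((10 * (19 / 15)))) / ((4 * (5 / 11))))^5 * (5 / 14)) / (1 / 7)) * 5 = 2310905821257 / 63388134400000000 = 0.00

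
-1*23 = -23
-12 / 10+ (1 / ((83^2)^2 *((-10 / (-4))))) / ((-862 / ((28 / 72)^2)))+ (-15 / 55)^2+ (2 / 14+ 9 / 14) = -9539954845075201 / 28066487508661140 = -0.34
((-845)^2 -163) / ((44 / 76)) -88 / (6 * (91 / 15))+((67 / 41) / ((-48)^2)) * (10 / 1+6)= 7287100497179 / 5909904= 1233031.96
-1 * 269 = -269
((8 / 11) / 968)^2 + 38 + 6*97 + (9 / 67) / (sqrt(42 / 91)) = 3*sqrt(78) / 134 + 1098367821 / 1771561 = 620.20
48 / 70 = 24 / 35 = 0.69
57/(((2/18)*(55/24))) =223.85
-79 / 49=-1.61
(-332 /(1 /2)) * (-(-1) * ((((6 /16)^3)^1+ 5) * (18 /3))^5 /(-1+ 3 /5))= 42510545572.86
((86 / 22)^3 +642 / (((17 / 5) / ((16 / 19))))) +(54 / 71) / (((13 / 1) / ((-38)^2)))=120322666171 / 396809699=303.23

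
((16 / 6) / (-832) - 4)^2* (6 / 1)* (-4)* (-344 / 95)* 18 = 402480258 / 16055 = 25068.84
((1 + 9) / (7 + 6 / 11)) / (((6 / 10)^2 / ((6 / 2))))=2750 / 249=11.04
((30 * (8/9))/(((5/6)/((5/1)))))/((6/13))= 1040/3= 346.67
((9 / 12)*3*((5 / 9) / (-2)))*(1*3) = -15 / 8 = -1.88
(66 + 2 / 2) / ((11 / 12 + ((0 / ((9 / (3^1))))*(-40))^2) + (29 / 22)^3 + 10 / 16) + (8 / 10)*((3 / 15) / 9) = 241022728 / 13771575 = 17.50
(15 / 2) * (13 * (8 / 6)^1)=130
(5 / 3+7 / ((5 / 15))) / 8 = 17 / 6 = 2.83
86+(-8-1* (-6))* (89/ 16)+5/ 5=607/ 8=75.88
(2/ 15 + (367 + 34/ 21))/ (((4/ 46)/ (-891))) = -264489489/ 70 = -3778421.27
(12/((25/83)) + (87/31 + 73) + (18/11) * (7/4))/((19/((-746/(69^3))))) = -753682681/53210245275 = -0.01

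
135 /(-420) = -9 /28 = -0.32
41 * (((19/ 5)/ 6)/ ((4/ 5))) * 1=779/ 24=32.46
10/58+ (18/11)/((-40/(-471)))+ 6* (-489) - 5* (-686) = 3288511/6380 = 515.44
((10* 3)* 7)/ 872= 105/ 436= 0.24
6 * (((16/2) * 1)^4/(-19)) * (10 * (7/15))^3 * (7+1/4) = -162971648/171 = -953050.57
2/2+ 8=9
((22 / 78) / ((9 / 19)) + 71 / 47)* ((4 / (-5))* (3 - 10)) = 972832 / 82485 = 11.79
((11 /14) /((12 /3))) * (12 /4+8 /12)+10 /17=3737 /2856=1.31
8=8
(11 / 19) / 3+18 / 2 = 524 / 57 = 9.19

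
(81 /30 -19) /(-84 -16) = 163 /1000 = 0.16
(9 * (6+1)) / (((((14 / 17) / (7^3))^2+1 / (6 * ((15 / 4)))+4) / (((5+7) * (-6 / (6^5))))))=-72858345 / 505151912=-0.14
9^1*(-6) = -54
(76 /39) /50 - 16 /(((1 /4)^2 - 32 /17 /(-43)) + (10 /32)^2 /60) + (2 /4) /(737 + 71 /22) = -114068255794079 /769476753825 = -148.24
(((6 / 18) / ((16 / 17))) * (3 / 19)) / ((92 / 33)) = 561 / 27968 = 0.02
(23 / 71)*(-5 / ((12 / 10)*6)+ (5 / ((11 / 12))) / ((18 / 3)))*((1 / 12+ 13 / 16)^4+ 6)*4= 68951475635 / 37312856064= 1.85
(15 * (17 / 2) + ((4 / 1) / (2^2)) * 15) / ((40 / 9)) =513 / 16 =32.06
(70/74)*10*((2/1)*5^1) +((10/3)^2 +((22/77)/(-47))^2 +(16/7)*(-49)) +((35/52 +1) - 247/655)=-5.00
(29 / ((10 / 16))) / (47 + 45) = 58 / 115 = 0.50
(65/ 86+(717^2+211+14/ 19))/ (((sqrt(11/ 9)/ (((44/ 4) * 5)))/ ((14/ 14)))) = 12605529585 * sqrt(11)/ 1634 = 25586176.20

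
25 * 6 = 150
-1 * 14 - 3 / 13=-185 / 13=-14.23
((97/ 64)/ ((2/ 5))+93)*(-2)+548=22683/ 64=354.42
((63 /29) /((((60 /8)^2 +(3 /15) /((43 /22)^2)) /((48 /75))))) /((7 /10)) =2130048 /60379769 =0.04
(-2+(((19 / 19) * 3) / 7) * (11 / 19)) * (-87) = 20271 / 133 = 152.41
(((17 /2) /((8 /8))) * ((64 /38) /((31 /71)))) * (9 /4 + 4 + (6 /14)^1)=902836 /4123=218.98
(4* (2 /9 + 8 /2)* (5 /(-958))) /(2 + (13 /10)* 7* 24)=-0.00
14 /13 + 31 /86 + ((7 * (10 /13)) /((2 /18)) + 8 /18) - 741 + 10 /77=-535002179 /774774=-690.53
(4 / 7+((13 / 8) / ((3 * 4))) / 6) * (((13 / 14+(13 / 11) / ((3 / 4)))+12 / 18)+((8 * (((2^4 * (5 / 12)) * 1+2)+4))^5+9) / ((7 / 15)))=684015780825472175 / 50295168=13600029744.91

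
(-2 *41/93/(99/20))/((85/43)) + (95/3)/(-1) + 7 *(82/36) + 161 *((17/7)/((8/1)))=41399485/1252152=33.06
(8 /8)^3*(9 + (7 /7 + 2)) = 12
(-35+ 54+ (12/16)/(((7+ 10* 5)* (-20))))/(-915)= -28879/1390800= -0.02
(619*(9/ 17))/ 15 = 1857/ 85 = 21.85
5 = 5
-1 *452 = -452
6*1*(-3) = -18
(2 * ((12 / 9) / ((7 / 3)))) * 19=152 / 7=21.71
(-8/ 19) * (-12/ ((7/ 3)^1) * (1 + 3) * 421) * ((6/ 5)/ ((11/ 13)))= 37829376/ 7315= 5171.48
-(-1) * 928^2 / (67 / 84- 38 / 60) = 120565760 / 23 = 5241989.57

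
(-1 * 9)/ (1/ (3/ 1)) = -27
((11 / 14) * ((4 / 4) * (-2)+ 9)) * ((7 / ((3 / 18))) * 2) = 462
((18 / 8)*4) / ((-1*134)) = -9 / 134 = -0.07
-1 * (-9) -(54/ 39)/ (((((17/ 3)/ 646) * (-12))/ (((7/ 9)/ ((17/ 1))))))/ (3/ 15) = 12.01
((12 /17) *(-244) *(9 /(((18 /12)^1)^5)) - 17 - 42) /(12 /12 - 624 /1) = 40259 /95319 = 0.42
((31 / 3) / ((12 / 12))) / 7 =31 / 21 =1.48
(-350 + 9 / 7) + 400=359 / 7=51.29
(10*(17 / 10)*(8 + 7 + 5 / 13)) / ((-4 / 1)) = -65.38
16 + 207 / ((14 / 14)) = 223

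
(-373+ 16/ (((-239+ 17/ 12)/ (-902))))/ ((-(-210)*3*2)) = -0.25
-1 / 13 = -0.08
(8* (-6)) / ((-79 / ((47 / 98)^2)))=26508 / 189679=0.14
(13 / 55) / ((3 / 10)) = 26 / 33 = 0.79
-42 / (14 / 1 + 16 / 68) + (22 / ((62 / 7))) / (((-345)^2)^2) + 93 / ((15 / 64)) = 20929258333450442 / 53140231794375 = 393.85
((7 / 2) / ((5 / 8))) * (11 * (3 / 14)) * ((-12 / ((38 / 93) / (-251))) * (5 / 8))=2310957 / 38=60814.66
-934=-934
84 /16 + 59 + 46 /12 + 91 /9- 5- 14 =2131 /36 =59.19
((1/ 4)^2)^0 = 1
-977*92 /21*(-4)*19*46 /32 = 9819827 /21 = 467610.81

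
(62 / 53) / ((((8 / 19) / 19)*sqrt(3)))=30.48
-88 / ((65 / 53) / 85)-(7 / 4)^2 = -1269245 / 208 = -6102.14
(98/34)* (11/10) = 539/170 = 3.17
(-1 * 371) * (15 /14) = -397.50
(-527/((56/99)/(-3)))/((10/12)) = 469557/140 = 3353.98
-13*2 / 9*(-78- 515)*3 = 15418 / 3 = 5139.33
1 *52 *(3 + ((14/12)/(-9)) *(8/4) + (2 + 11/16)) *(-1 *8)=-60970/27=-2258.15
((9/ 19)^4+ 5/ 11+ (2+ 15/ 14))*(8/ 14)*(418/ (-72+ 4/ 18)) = -75996738/ 6385729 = -11.90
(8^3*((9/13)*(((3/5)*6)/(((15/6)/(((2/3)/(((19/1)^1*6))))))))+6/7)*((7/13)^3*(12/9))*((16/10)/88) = 10850168/746156125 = 0.01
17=17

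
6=6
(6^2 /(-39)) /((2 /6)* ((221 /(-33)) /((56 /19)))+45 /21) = -66528 /99853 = -0.67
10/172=5/86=0.06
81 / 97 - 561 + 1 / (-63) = -3423265 / 6111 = -560.18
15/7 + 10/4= 65/14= 4.64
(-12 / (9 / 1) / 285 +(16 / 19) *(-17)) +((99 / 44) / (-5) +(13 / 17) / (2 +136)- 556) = -570.76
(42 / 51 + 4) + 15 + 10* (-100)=-16663 / 17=-980.18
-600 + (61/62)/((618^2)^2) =-5426213034067139/9043688390112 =-600.00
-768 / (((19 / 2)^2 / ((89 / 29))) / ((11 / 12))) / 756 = -62656 / 1978641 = -0.03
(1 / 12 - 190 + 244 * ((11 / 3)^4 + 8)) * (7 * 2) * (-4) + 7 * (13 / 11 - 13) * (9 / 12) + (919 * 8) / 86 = -196811076227 / 76626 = -2568463.40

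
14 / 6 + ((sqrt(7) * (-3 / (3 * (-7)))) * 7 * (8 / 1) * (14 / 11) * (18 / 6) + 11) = 94.15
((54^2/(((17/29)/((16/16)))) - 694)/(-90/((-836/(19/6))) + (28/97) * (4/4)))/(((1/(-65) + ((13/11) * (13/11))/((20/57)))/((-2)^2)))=7816307168384/1139645371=6858.54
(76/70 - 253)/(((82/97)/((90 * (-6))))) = 46183446/287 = 160917.93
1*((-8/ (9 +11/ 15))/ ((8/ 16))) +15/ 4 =615/ 292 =2.11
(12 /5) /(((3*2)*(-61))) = -2 /305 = -0.01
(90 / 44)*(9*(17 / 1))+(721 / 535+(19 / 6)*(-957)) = -15984824 / 5885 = -2716.20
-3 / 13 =-0.23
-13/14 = -0.93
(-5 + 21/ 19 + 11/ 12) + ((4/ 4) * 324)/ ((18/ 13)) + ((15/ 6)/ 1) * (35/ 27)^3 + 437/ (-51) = 5795570719/ 25430436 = 227.90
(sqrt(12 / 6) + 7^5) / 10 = sqrt(2) / 10 + 16807 / 10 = 1680.84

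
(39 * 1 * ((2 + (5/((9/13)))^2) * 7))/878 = 399217/23706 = 16.84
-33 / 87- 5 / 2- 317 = -18553 / 58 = -319.88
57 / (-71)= -57 / 71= -0.80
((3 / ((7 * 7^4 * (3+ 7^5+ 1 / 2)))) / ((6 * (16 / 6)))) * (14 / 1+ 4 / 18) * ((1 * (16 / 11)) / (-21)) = -256 / 391592225871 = -0.00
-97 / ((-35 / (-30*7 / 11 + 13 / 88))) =-161699 / 3080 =-52.50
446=446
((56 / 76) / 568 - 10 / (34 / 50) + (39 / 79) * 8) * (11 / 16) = -857353365 / 115949248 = -7.39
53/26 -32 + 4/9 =-6907/234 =-29.52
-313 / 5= -62.60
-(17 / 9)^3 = -6.74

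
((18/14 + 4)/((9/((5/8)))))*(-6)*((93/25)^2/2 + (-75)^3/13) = 928931361/13000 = 71456.26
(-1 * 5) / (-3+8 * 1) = -1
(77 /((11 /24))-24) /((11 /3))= 432 /11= 39.27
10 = 10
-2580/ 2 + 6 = -1284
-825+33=-792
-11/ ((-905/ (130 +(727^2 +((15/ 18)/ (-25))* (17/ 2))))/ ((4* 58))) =20237055674/ 13575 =1490759.17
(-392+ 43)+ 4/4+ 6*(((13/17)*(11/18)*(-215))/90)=-325613/918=-354.70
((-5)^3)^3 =-1953125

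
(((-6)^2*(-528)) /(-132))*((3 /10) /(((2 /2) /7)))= 1512 /5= 302.40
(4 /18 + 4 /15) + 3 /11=377 /495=0.76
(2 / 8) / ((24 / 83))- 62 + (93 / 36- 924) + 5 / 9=-282815 / 288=-982.00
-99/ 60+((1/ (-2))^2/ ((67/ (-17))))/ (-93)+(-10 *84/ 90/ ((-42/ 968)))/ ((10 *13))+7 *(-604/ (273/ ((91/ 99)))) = -1141170607/ 80192970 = -14.23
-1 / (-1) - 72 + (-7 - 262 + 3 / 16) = -5437 / 16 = -339.81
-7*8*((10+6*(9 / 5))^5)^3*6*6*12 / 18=-2420468071401294679668710185107456 / 30517578125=-79313897763677624063384.29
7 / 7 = 1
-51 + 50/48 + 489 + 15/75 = 52709/120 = 439.24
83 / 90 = 0.92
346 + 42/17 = 5924/17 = 348.47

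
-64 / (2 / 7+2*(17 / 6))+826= 101906 / 125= 815.25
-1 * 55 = -55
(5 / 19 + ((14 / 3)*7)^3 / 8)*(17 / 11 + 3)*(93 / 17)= 203821900 / 1881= 108358.27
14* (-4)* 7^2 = -2744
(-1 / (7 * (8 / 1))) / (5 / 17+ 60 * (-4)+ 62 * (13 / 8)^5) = -34816 / 902346277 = -0.00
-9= -9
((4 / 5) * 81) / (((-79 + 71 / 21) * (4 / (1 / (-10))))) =1701 / 79400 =0.02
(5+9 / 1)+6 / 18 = 43 / 3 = 14.33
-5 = -5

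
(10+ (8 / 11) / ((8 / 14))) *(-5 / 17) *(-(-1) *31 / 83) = -19220 / 15521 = -1.24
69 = 69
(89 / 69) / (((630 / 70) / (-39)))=-1157 / 207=-5.59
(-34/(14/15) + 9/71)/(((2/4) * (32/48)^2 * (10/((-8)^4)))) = -166275072/2485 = -66911.50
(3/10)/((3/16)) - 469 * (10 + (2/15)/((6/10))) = -215668/45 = -4792.62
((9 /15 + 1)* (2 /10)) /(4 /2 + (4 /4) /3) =24 /175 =0.14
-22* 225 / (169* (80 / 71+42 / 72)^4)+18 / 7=-4549617665305758 / 5331175158255583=-0.85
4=4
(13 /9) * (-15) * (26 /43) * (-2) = 3380 /129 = 26.20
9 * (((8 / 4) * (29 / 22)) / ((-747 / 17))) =-493 / 913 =-0.54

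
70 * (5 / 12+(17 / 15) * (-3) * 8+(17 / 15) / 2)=-1835.17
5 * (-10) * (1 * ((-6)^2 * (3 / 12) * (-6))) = 2700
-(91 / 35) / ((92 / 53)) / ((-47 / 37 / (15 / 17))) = 76479 / 73508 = 1.04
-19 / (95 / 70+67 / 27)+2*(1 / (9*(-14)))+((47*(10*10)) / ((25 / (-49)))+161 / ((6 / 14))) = -808209656 / 91413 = -8841.30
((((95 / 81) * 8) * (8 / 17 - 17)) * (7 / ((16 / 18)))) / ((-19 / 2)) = 19670 / 153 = 128.56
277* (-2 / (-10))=277 / 5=55.40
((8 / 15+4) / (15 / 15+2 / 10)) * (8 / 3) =272 / 27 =10.07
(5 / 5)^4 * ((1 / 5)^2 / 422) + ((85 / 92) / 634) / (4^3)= 2314871 / 19691532800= 0.00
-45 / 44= -1.02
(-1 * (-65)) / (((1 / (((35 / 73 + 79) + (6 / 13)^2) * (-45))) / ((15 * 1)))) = -3318185250 / 949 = -3496507.11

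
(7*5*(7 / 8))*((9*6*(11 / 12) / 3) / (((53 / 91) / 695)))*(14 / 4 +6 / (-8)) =5624694075 / 3392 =1658223.49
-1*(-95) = 95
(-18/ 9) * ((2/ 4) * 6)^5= -486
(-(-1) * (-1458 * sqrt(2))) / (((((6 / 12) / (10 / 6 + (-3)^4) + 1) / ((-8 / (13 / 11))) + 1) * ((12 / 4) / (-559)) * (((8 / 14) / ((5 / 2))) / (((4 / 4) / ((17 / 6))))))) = 34585911360 * sqrt(2) / 70193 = 696819.70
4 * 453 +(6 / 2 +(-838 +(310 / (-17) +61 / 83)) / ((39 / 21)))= 24842768 / 18343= 1354.35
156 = 156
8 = 8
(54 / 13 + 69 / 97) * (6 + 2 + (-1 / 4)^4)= 12570615 / 322816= 38.94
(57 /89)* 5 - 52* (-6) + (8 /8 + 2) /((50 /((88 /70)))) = 24552249 /77875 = 315.28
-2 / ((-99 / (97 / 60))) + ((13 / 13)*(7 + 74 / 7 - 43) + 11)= -299291 / 20790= -14.40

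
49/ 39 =1.26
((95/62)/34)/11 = 95/23188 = 0.00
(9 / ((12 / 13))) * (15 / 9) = 65 / 4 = 16.25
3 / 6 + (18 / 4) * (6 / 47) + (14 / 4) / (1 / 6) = 2075 / 94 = 22.07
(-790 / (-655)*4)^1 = 4.82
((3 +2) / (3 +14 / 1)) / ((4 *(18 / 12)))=5 / 102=0.05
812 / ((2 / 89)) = 36134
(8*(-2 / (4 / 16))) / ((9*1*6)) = -32 / 27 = -1.19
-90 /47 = -1.91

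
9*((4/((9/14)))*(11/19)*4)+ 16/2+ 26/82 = 107503/779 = 138.00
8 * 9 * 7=504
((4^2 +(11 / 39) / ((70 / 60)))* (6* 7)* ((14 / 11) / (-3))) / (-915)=41384 / 130845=0.32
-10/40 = -1/4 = -0.25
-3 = -3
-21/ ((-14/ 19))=57/ 2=28.50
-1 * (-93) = 93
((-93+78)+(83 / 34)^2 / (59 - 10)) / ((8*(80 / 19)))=-16012649 / 36252160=-0.44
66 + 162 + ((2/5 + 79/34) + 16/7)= 277281/1190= 233.01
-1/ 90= -0.01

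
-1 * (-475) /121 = 475 /121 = 3.93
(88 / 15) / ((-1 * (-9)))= 88 / 135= 0.65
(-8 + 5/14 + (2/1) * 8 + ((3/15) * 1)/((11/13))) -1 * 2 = 5077/770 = 6.59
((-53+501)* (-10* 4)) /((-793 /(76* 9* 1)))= 12257280 /793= 15456.85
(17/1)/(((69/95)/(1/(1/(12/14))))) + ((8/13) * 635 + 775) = 2481945/2093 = 1185.83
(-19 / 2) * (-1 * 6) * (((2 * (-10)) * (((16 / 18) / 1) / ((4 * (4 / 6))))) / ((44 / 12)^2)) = -3420 / 121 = -28.26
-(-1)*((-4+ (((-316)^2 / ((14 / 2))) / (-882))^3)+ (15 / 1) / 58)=-7225108737303767 / 1706231211174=-4234.54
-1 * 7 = -7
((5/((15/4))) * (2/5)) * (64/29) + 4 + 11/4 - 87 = -137587/1740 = -79.07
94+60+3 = 157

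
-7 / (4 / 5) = -35 / 4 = -8.75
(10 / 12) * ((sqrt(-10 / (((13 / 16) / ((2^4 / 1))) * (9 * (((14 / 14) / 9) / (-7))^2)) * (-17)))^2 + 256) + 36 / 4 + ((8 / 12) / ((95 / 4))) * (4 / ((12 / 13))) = 13677000587 / 11115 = 1230499.38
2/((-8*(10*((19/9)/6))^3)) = -0.01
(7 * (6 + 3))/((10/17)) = 1071/10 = 107.10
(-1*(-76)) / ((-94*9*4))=-19 / 846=-0.02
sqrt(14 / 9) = sqrt(14) / 3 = 1.25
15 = 15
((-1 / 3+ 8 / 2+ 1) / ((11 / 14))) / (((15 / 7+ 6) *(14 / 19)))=98 / 99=0.99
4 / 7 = 0.57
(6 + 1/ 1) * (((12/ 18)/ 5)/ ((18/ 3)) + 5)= 1582/ 45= 35.16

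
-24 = -24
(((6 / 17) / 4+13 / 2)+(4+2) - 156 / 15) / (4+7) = 186 / 935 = 0.20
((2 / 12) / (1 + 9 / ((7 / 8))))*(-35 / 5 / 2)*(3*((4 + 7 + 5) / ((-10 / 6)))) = 588 / 395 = 1.49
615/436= 1.41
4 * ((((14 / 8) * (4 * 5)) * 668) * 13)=1215760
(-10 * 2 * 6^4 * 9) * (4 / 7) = -933120 / 7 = -133302.86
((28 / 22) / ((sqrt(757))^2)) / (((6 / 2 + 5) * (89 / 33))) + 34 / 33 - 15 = -124235119 / 8893236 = -13.97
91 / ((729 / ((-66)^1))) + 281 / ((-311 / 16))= -1715150 / 75573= -22.70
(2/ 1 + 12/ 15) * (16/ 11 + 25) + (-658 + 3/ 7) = -224647/ 385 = -583.50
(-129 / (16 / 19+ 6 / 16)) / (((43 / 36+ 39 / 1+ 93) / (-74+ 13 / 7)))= 71294688 / 1241905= 57.41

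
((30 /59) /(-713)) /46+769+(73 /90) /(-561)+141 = 44454470644057 /48851145090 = 910.00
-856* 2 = -1712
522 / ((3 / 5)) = 870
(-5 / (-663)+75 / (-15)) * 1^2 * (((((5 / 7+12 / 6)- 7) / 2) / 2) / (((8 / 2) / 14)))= 8275 / 442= 18.72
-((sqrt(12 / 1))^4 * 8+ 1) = -1153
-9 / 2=-4.50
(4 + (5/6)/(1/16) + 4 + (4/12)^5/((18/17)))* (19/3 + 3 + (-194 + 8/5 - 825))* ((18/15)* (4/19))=-5644911236/1038825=-5433.94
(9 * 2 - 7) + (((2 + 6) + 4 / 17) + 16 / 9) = 3215 / 153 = 21.01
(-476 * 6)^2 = 8156736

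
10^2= 100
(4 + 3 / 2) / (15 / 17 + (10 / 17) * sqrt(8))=-561 / 230 + 374 * sqrt(2) / 115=2.16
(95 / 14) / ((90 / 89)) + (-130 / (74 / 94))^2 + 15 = 27291.32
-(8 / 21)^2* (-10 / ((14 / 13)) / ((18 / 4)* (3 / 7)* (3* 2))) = 4160 / 35721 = 0.12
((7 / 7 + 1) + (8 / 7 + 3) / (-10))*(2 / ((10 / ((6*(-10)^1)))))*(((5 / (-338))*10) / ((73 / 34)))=113220 / 86359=1.31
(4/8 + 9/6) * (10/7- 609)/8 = -4253/28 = -151.89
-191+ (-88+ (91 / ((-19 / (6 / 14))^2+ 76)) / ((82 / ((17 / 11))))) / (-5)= -2873664921 / 16572446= -173.40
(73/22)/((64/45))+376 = 532693/1408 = 378.33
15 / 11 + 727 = 8012 / 11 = 728.36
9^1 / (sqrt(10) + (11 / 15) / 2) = -2970 / 8879 + 8100 *sqrt(10) / 8879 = 2.55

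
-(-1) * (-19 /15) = -1.27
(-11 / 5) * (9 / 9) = -11 / 5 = -2.20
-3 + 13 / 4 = 1 / 4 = 0.25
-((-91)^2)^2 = -68574961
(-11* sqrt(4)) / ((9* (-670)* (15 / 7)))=77 / 45225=0.00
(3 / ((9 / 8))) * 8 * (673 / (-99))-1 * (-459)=93251 / 297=313.98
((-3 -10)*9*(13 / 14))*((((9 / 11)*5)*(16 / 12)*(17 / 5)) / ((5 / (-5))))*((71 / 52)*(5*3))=6354855 / 154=41265.29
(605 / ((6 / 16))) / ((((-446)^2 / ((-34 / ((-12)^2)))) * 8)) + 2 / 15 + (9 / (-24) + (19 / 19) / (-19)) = -1202230799 / 4081756320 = -0.29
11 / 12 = 0.92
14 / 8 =7 / 4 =1.75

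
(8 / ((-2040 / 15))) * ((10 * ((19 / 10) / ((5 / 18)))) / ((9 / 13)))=-494 / 85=-5.81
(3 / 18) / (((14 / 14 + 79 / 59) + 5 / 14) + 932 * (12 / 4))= 413 / 6935169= 0.00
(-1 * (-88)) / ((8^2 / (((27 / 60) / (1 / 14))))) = 693 / 80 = 8.66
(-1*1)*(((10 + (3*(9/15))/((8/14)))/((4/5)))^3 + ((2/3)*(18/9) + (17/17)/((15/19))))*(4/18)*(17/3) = -1547178211/276480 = -5595.99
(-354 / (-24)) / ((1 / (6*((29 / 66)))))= 1711 / 44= 38.89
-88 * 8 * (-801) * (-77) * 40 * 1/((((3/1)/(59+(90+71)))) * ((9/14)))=-594379878400/3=-198126626133.33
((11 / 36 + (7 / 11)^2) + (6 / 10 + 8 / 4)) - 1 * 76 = -72.69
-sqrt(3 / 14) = -sqrt(42) / 14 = -0.46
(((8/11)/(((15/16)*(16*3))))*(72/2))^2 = 1024/3025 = 0.34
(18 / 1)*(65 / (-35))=-234 / 7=-33.43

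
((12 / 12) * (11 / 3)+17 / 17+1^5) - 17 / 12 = 17 / 4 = 4.25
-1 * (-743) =743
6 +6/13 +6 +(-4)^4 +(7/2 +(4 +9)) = 7409/26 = 284.96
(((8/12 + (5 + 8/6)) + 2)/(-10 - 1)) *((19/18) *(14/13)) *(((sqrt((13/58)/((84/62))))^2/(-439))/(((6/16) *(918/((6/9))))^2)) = 9424/7169466634803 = 0.00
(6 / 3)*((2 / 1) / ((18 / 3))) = 0.67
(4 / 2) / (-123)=-2 / 123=-0.02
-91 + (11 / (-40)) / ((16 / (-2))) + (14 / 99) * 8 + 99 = 9.17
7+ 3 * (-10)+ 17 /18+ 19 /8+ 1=-1345 /72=-18.68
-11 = -11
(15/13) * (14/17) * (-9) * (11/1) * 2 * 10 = -415800/221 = -1881.45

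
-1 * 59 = -59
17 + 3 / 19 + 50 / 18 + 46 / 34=61886 / 2907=21.29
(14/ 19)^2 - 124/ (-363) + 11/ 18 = 1175963/ 786258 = 1.50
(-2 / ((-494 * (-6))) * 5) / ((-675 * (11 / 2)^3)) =0.00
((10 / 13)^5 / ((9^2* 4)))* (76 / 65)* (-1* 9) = -380000 / 43441281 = -0.01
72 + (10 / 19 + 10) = 1568 / 19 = 82.53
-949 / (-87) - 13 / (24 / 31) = -1365 / 232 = -5.88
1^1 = 1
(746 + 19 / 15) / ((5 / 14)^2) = 2196964 / 375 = 5858.57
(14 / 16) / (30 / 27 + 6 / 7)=441 / 992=0.44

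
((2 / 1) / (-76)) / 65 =-1 / 2470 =-0.00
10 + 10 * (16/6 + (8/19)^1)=2330/57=40.88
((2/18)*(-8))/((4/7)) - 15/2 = -9.06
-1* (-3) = 3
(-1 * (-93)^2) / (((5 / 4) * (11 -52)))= 34596 / 205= 168.76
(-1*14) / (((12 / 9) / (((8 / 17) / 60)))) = -7 / 85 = -0.08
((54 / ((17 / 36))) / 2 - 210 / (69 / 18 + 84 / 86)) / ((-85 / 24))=-402624 / 105485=-3.82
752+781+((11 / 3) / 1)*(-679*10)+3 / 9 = -23363.33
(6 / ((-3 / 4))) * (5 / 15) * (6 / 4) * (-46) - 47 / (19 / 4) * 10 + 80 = 3136 / 19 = 165.05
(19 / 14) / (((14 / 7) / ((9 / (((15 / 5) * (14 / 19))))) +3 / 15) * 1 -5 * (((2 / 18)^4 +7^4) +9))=-11842605 / 105143841404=-0.00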